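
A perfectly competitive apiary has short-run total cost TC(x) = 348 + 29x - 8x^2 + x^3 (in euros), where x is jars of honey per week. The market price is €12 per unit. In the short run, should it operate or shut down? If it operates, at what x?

From TC, MC = TC'(x) = 29 - 16x + 3x^2 and AVC = VC/x = 29 - 8x + x^2.
AVC hits its minimum where MC = AVC, at x = 4, giving min AVC = 29 - 8·4 + 4^2 = €13.
P = €12 lies below min AVC = €13; no output level covers variable cost.
Shutting down limits the loss to fixed cost, €348.

Shut down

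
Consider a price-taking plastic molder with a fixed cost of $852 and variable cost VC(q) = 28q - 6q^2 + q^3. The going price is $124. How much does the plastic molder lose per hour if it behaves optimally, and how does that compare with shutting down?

AVC = 28 - 6q + q^2; min AVC = $19 at q = 3. Since P = $124 ≥ min AVC, the firm produces.
With MC = 28 - 12q + 3q^2, P = MC on the upward-sloping part at q* = 8.
TR = 124·8 = 992. TC = 852 + 352 = 1204. Profit = 992 − 1204 = -$212.
That loss of $212 beats the $852 the firm would lose by shutting down; producing recovers $640 of fixed cost.

Profit = -$212 at q = 8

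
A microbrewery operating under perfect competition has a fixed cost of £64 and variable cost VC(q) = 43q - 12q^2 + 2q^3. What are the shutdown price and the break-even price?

AVC = 43 - 12q + 2q^2; minimized at q = 3, giving min AVC = £25. That is the shutdown price.
ATC = 64/q + 43 - 12q + 2q^2. Setting dATC/dq = −64/q^2 − 12 + 4q = 0 gives q = 4 (since 4·4^3 − 12·4^2 = 64).
min ATC = 64/4 + 43 − 12·4 + 2·4^2 = £43. That is the break-even price.
For £25 ≤ P < £43 the firm produces at a loss; below £25 it shuts down.

Shutdown price = £25; break-even price = £43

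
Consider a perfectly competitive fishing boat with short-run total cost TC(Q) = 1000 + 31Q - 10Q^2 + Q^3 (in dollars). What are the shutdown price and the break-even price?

AVC = 31 - 10Q + Q^2; minimized at Q = 5, giving min AVC = $6. That is the shutdown price.
ATC = 1000/Q + 31 - 10Q + Q^2. Setting dATC/dQ = −1000/Q^2 − 10 + 2Q = 0 gives Q = 10 (since 2·10^3 − 10·10^2 = 1000).
min ATC = 1000/10 + 31 − 10·10 + 10^2 = $131. That is the break-even price.
For $6 ≤ P < $131 the firm produces at a loss; below $6 it shuts down.

Shutdown price = $6; break-even price = $131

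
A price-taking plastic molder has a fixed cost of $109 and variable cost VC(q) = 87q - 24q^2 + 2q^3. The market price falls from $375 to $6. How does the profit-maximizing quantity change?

Output falls from 12 to 0 (the firm shuts down)

AVC = 87 - 24q + 2q^2, minimized at q = 6 where min AVC = $15. MC = 87 - 48q + 6q^2.
At P = $375 ≥ min AVC, set P = MC on the rising branch: q = 12.
At P = $6 < min AVC = $15, price no longer covers variable cost at any output, so the firm shuts down: q = 0.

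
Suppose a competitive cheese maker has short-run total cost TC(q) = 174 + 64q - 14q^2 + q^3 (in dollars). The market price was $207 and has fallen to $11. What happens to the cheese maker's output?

MC = 64 - 28q + 3q^2; the shutdown threshold is min AVC = $15 (at q = 7).
With P = $207 above the shutdown price, P = MC gives q = 13.
At P = $11 < min AVC = $15, price no longer covers variable cost at any output, so the firm shuts down: q = 0.

Output falls from 13 to 0 (the firm shuts down)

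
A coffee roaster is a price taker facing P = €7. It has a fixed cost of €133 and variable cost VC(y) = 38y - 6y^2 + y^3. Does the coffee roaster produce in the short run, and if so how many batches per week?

Variable cost is VC = 38y - 6y^2 + y^3, so AVC = VC/y = 38 - 6y + y^2 and MC = dTC/dy = 38 - 12y + 3y^2.
AVC is minimized where dAVC/dy = -6 + 2y = 0, at y = 3; min AVC = 38 - 6·3 + 3^2 = €29.
P = €7 lies below min AVC = €29; no output level covers variable cost.
The firm minimizes its loss by shutting down and losing only its fixed cost of €133.

Shut down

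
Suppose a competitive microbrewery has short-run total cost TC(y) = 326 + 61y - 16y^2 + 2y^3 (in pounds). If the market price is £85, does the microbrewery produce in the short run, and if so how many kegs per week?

Variable cost is VC = 61y - 16y^2 + 2y^3, so AVC = VC/y = 61 - 16y + 2y^2 and MC = dTC/dy = 61 - 32y + 6y^2.
The AVC parabola has its vertex at y = 16/4 = 4, where AVC = 61 - 16·4 + 2·4^2 = £29.
Since P = £85 ≥ min AVC = £29, price covers variable cost and the firm should produce.
P = MC gives -24 - 32y + 6y^2 = 0, with roots -2/3 and 6. Take the larger (rising MC): y* = 6.
Check: AVC at y = 6 is £37 ≤ P, so revenue covers variable cost.
Profit = P·y − TC = 85·6 − 548 = -£38, a loss, but smaller than the £326 fixed cost the firm would lose by shutting down.

Produce at y = 6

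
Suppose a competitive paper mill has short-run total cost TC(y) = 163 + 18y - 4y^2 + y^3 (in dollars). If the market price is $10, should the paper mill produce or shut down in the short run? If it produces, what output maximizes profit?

Strip out fixed cost: VC = 18y - 4y^2 + y^3. Then AVC = 18 - 4y + y^2 and MC = 18 - 8y + 3y^2.
AVC hits its minimum where MC = AVC, at y = 2, giving min AVC = 18 - 4·2 + 2^2 = $14.
With P < min AVC ($10 < $14), every unit sold adds to the loss.
The firm minimizes its loss by shutting down and losing only its fixed cost of $163.

Shut down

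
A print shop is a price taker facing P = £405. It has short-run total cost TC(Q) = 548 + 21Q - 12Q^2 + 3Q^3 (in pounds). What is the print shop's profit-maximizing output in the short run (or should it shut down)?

Produce at Q = 8

Variable cost is VC = 21Q - 12Q^2 + 3Q^3, so AVC = VC/Q = 21 - 12Q + 3Q^2 and MC = dTC/dQ = 21 - 24Q + 9Q^2.
AVC is minimized where dAVC/dQ = -12 + 6Q = 0, at Q = 2; min AVC = 21 - 12·2 + 3·2^2 = £9.
Because £405 ≥ £9, revenue can cover variable cost; the firm operates.
Set P = MC: 405 = 21 - 24Q + 9Q^2 → -384 - 24Q + 9Q^2 = 0. The roots are Q = -16/3 and Q = 8; the profit-maximizing output is on the rising part of MC, so Q* = 8.
Check: AVC at Q = 8 is £117 ≤ P, so revenue covers variable cost.
Profit = P·Q − TC = 405·8 − 1484 = £1756.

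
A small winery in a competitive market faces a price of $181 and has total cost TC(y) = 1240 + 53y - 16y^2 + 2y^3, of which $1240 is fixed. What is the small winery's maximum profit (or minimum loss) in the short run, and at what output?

Profit = -$216 at y = 8

AVC = 53 - 16y + 2y^2 has its minimum $21 at y = 4; price $181 clears that bar, so the firm operates.
MC = 53 - 32y + 6y^2. Setting P = MC and taking the root on the rising branch gives y* = 8.
TR = 181·8 = 1448. TC = 1240 + 424 = 1664. Profit = 1448 − 1664 = -$216.
That loss of $216 beats the $1240 the firm would lose by shutting down; producing recovers $1024 of fixed cost.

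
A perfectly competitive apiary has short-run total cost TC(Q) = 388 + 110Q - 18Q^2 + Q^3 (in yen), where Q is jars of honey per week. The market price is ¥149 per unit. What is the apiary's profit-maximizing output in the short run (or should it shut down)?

Strip out fixed cost: VC = 110Q - 18Q^2 + Q^3. Then AVC = 110 - 18Q + Q^2 and MC = 110 - 36Q + 3Q^2.
The AVC parabola has its vertex at Q = 18/2 = 9, where AVC = 110 - 18·9 + 9^2 = ¥29.
Because ¥149 ≥ ¥29, revenue can cover variable cost; the firm operates.
Set P = MC: 149 = 110 - 36Q + 3Q^2 → -39 - 36Q + 3Q^2 = 0. The roots are Q = -1 and Q = 13; the profit-maximizing output is on the rising part of MC, so Q* = 13.
Check: AVC at Q = 13 is ¥45 ≤ P, so revenue covers variable cost.
Profit = P·Q − TC = 149·13 − 973 = ¥964.

Produce at Q = 13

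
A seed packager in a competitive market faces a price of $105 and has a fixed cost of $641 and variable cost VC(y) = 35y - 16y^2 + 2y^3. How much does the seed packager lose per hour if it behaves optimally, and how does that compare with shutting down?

AVC = 35 - 16y + 2y^2; min AVC = $3 at y = 4. Since P = $105 ≥ min AVC, the firm produces.
MC = 35 - 32y + 6y^2. Setting P = MC and taking the root on the rising branch gives y* = 7.
TR = 105·7 = 735. TC = 641 + 147 = 788. Profit = 735 − 788 = -$53.
That loss of $53 beats the $641 the firm would lose by shutting down; producing recovers $588 of fixed cost.

Profit = -$53 at y = 7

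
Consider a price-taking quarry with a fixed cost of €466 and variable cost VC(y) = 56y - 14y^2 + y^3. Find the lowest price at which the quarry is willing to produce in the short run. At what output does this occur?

Short-run supply begins at min AVC. From VC = 56y - 14y^2 + y^3, AVC = 56 - 14y + y^2.
dAVC/dy = -14 + 2y = 0 gives y = 7. min AVC = 56 - 14·7 + 7^2 = 7.
The firm shuts down for any P below €7.

€7 per unit, at y = 7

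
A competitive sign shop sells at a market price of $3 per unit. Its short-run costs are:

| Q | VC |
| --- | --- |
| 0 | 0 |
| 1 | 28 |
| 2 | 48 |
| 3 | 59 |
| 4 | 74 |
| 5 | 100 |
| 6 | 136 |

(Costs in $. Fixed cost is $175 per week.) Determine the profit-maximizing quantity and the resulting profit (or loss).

Profit at each row (π = 3Q − TC): Q=0: -175; Q=1: -200; Q=2: -217; Q=3: -225; Q=4: -237; Q=5: -260; Q=6: -293.
Profit is highest at Q = 0. Equivalently, the lowest AVC in the table is 74/4 ≈ $18.50 at Q = 4, and P = $3 falls below it — price never covers variable cost, so the firm shuts down and loses only its fixed cost.

Q = 0 (shut down); profit = -$175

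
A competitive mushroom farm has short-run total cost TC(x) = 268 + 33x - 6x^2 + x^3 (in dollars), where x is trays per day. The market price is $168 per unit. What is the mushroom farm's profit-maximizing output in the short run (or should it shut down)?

Produce at x = 9

Variable cost is VC = 33x - 6x^2 + x^3, so AVC = VC/x = 33 - 6x + x^2 and MC = dTC/dx = 33 - 12x + 3x^2.
AVC is minimized where dAVC/dx = -6 + 2x = 0, at x = 3; min AVC = 33 - 6·3 + 3^2 = $24.
Since P = $168 ≥ min AVC = $24, price covers variable cost and the firm should produce.
P = MC gives -135 - 12x + 3x^2 = 0, with roots -5 and 9. Take the larger (rising MC): x* = 9.
Check: AVC at x = 9 is $60 ≤ P, so revenue covers variable cost.
Profit = P·x − TC = 168·9 − 808 = $704.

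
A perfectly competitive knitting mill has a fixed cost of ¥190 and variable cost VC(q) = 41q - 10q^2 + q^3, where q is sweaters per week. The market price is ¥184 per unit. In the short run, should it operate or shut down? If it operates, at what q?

Produce at q = 11

Strip out fixed cost: VC = 41q - 10q^2 + q^3. Then AVC = 41 - 10q + q^2 and MC = 41 - 20q + 3q^2.
AVC hits its minimum where MC = AVC, at q = 5, giving min AVC = 41 - 10·5 + 5^2 = ¥16.
Because ¥184 ≥ ¥16, revenue can cover variable cost; the firm operates.
P = MC gives -143 - 20q + 3q^2 = 0, with roots -13/3 and 11. Take the larger (rising MC): q* = 11.
Check: AVC at q = 11 is ¥52 ≤ P, so revenue covers variable cost.
Profit = P·q − TC = 184·11 − 762 = ¥1262.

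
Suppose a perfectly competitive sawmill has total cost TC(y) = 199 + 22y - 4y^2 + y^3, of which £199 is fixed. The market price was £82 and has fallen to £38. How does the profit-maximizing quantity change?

AVC = 22 - 4y + y^2, minimized at y = 2 where min AVC = £18. MC = 22 - 8y + 3y^2.
With P = £82 above the shutdown price, P = MC gives y = 6.
At P = £38 ≥ min AVC, set P = MC: y = 4. The firm stays open but cuts output.

Output falls from 6 to 4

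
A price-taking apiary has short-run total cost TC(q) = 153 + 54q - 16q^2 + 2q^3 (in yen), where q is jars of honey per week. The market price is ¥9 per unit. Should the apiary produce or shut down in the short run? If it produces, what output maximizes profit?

Shut down

Variable cost is VC = 54q - 16q^2 + 2q^3, so AVC = VC/q = 54 - 16q + 2q^2 and MC = dTC/dq = 54 - 32q + 6q^2.
AVC is minimized where dAVC/dq = -16 + 4q = 0, at q = 4; min AVC = 54 - 16·4 + 2·4^2 = ¥22.
P = ¥9 lies below min AVC = ¥22; no output level covers variable cost.
Best response: produce nothing and absorb the ¥153 fixed cost.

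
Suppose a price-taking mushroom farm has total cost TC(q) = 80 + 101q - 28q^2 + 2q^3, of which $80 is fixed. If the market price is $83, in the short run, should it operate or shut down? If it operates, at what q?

From TC, MC = TC'(q) = 101 - 56q + 6q^2 and AVC = VC/q = 101 - 28q + 2q^2.
The AVC parabola has its vertex at q = 28/4 = 7, where AVC = 101 - 28·7 + 2·7^2 = $3.
P = $83 exceeds min AVC = $3, so the firm stays open.
P = MC gives 18 - 56q + 6q^2 = 0, with roots 1/3 and 9. Take the larger (rising MC): q* = 9.
Check: AVC at q = 9 is $11 ≤ P, so revenue covers variable cost.
Profit = P·q − TC = 83·9 − 179 = $568.

Produce at q = 9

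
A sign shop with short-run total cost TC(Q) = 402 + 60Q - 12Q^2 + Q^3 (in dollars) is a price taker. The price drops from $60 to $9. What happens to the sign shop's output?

Output falls from 8 to 0 (the firm shuts down)

AVC = 60 - 12Q + Q^2, minimized at Q = 6 where min AVC = $24. MC = 60 - 24Q + 3Q^2.
With P = $60 above the shutdown price, P = MC gives Q = 8.
At P = $9 < min AVC = $24, price no longer covers variable cost at any output, so the firm shuts down: Q = 0.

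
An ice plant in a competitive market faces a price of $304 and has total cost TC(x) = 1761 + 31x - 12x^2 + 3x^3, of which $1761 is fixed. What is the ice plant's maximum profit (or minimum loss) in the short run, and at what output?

Profit = -$291 at x = 7

AVC = 31 - 12x + 3x^2 has its minimum $19 at x = 2; price $304 clears that bar, so the firm operates.
MC = 31 - 24x + 9x^2. Setting P = MC and taking the root on the rising branch gives x* = 7.
TR = 304·7 = 2128. TC = 1761 + 658 = 2419. Profit = 2128 − 2419 = -$291.
That loss of $291 beats the $1761 the firm would lose by shutting down; producing recovers $1470 of fixed cost.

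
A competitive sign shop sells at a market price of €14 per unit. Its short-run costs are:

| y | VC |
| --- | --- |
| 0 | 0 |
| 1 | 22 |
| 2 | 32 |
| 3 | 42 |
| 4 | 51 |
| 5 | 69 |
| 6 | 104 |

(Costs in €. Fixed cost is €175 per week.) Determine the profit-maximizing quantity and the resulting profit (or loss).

Profit at each row (π = 14y − TC): y=0: -175; y=1: -183; y=2: -179; y=3: -175; y=4: -170; y=5: -174; y=6: -195.
Profit is maximized at y = 4. AVC there is 51/4 = €12.75 ≤ P, so producing beats shutting down (which would give -€175).

y = 4; profit = -€170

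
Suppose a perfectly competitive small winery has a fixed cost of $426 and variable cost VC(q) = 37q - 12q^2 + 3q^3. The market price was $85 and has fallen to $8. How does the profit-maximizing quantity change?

MC = 37 - 24q + 9q^2; the shutdown threshold is min AVC = $25 (at q = 2).
With P = $85 above the shutdown price, P = MC gives q = 4.
At P = $8 < min AVC = $25, price no longer covers variable cost at any output, so the firm shuts down: q = 0.

Output falls from 4 to 0 (the firm shuts down)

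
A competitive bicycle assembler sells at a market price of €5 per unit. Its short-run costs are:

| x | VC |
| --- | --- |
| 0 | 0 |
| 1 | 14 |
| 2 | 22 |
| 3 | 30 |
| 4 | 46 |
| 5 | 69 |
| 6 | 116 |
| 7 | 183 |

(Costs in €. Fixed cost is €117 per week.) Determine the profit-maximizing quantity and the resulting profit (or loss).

Profit at each row (π = 5x − TC): x=0: -117; x=1: -126; x=2: -129; x=3: -132; x=4: -143; x=5: -161; x=6: -203; x=7: -265.
Profit is highest at x = 0. Equivalently, the lowest AVC in the table is 30/3 ≈ €10 at x = 3, and P = €5 falls below it — price never covers variable cost, so the firm shuts down and loses only its fixed cost.

x = 0 (shut down); profit = -€117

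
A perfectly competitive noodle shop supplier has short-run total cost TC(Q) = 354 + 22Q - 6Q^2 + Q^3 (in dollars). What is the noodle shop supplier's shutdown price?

$13 per unit

The firm shuts down when price falls below the minimum of average variable cost. AVC = VC/Q = 22 - 6Q + Q^2.
At the minimum of AVC, MC = AVC. MC = 22 - 12Q + 3Q^2; setting MC = AVC gives 2Q^2 - 6Q = 0, so Q = 3. min AVC = 13.
The firm shuts down for any P below $13.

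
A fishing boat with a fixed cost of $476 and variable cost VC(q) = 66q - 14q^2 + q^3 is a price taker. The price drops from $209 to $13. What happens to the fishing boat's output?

Output falls from 13 to 0 (the firm shuts down)

AVC = 66 - 14q + q^2, minimized at q = 7 where min AVC = $17. MC = 66 - 28q + 3q^2.
With P = $209 above the shutdown price, P = MC gives q = 13.
At P = $13 < min AVC = $17, price no longer covers variable cost at any output, so the firm shuts down: q = 0.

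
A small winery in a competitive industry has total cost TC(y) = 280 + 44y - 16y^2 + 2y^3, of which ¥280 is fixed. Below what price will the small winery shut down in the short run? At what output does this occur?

Short-run supply begins at min AVC. From VC = 44y - 16y^2 + 2y^3, AVC = 44 - 16y + 2y^2.
At the minimum of AVC, MC = AVC. MC = 44 - 32y + 6y^2; setting MC = AVC gives 4y^2 - 16y = 0, so y = 4. min AVC = 12.
For P < ¥12 the firm produces nothing.

¥12 per unit, at y = 4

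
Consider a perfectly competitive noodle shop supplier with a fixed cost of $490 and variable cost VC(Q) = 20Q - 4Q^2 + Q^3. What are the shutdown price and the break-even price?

Shutdown price = $16; break-even price = $111

Shutdown price = min AVC. AVC = 20 - 4Q + Q^2, with vertex at Q = 2 and minimum $16.
ATC = 490/Q + 20 - 4Q + Q^2. Setting dATC/dQ = −490/Q^2 − 4 + 2Q = 0 gives Q = 7 (since 2·7^3 − 4·7^2 = 490).
min ATC = 490/7 + 20 − 4·7 + 7^2 = $111. That is the break-even price.
Between these two prices the firm operates at a loss; above $111 it earns a profit.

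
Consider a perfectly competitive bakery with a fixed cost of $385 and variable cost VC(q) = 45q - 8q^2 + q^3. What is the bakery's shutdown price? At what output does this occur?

$29 per unit, at q = 4

The shutdown price is the minimum of AVC. VC = 45q - 8q^2 + q^3, so AVC = 45 - 8q + q^2.
dAVC/dq = -8 + 2q = 0 gives q = 4. min AVC = 45 - 8·4 + 4^2 = 29.
So the shutdown price is $29.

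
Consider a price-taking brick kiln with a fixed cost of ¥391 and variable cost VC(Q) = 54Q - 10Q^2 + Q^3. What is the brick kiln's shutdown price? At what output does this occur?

The firm shuts down when price falls below the minimum of average variable cost. AVC = VC/Q = 54 - 10Q + Q^2.
At the minimum of AVC, MC = AVC. MC = 54 - 20Q + 3Q^2; setting MC = AVC gives 2Q^2 - 10Q = 0, so Q = 5. min AVC = 29.
The firm shuts down for any P below ¥29.

¥29 per unit, at Q = 5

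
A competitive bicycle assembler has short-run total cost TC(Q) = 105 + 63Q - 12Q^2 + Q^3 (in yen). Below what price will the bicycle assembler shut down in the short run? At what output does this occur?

¥27 per unit, at Q = 6

The firm shuts down when price falls below the minimum of average variable cost. AVC = VC/Q = 63 - 12Q + Q^2.
At the minimum of AVC, MC = AVC. MC = 63 - 24Q + 3Q^2; setting MC = AVC gives 2Q^2 - 12Q = 0, so Q = 6. min AVC = 27.
For P < ¥27 the firm produces nothing.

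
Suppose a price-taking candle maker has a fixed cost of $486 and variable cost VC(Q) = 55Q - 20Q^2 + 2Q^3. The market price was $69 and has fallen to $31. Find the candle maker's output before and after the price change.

MC = 55 - 40Q + 6Q^2; the shutdown threshold is min AVC = $5 (at Q = 5).
At P = $69 ≥ min AVC, set P = MC on the rising branch: Q = 7.
At P = $31 ≥ min AVC, set P = MC: Q = 6. The firm stays open but cuts output.

Output falls from 7 to 6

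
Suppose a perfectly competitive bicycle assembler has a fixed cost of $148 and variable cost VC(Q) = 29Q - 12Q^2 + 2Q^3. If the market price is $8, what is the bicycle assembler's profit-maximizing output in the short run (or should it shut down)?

Shut down

Variable cost is VC = 29Q - 12Q^2 + 2Q^3, so AVC = VC/Q = 29 - 12Q + 2Q^2 and MC = dTC/dQ = 29 - 24Q + 6Q^2.
AVC is minimized where dAVC/dQ = -12 + 4Q = 0, at Q = 3; min AVC = 29 - 12·3 + 2·3^2 = $11.
Since P = $8 < min AVC = $11, price fails to cover variable cost at any output.
The firm minimizes its loss by shutting down and losing only its fixed cost of $148.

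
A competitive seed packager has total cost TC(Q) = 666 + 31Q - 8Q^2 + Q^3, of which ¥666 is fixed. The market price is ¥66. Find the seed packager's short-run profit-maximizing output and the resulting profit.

AVC = 31 - 8Q + Q^2 has its minimum ¥15 at Q = 4; price ¥66 clears that bar, so the firm operates.
With MC = 31 - 16Q + 3Q^2, P = MC on the upward-sloping part at Q* = 7.
TR = 66·7 = 462. TC = 666 + 168 = 834. Profit = 462 − 834 = -¥372.
That loss of ¥372 beats the ¥666 the firm would lose by shutting down; producing recovers ¥294 of fixed cost.

Profit = -¥372 at Q = 7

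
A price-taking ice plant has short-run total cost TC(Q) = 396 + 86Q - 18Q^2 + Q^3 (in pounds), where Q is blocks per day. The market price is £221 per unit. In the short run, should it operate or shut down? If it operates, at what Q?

Produce at Q = 15

Strip out fixed cost: VC = 86Q - 18Q^2 + Q^3. Then AVC = 86 - 18Q + Q^2 and MC = 86 - 36Q + 3Q^2.
AVC hits its minimum where MC = AVC, at Q = 9, giving min AVC = 86 - 18·9 + 9^2 = £5.
Since P = £221 ≥ min AVC = £5, price covers variable cost and the firm should produce.
Solving P = MC: -135 - 36Q + 3Q^2 = 0 ⇒ Q = -3 or 15. On the upward-sloping branch, Q* = 15.
Check: AVC at Q = 15 is £41 ≤ P, so revenue covers variable cost.
Profit = P·Q − TC = 221·15 − 1011 = £2304.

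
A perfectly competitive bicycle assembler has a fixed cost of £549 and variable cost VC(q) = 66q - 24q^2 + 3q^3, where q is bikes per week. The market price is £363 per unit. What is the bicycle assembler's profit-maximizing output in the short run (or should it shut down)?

Produce at q = 9

Strip out fixed cost: VC = 66q - 24q^2 + 3q^3. Then AVC = 66 - 24q + 3q^2 and MC = 66 - 48q + 9q^2.
The AVC parabola has its vertex at q = 24/6 = 4, where AVC = 66 - 24·4 + 3·4^2 = £18.
P = £363 exceeds min AVC = £18, so the firm stays open.
P = MC gives -297 - 48q + 9q^2 = 0, with roots -11/3 and 9. Take the larger (rising MC): q* = 9.
Check: AVC at q = 9 is £93 ≤ P, so revenue covers variable cost.
Profit = P·q − TC = 363·9 − 1386 = £1881.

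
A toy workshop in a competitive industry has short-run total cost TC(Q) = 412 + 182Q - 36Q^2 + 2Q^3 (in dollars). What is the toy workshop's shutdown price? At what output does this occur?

$20 per unit, at Q = 9

The firm shuts down when price falls below the minimum of average variable cost. AVC = VC/Q = 182 - 36Q + 2Q^2.
At the minimum of AVC, MC = AVC. MC = 182 - 72Q + 6Q^2; setting MC = AVC gives 4Q^2 - 36Q = 0, so Q = 9. min AVC = 20.
The firm shuts down for any P below $20.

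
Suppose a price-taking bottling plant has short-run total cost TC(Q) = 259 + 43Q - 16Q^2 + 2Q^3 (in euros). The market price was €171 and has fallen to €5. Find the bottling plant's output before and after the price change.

MC = 43 - 32Q + 6Q^2; the shutdown threshold is min AVC = €11 (at Q = 4).
With P = €171 above the shutdown price, P = MC gives Q = 8.
At P = €5 < min AVC = €11, price no longer covers variable cost at any output, so the firm shuts down: Q = 0.

Output falls from 8 to 0 (the firm shuts down)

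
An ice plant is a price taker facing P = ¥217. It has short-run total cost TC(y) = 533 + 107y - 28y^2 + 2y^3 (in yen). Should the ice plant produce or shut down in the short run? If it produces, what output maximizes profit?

Strip out fixed cost: VC = 107y - 28y^2 + 2y^3. Then AVC = 107 - 28y + 2y^2 and MC = 107 - 56y + 6y^2.
The AVC parabola has its vertex at y = 28/4 = 7, where AVC = 107 - 28·7 + 2·7^2 = ¥9.
Since P = ¥217 ≥ min AVC = ¥9, price covers variable cost and the firm should produce.
Set P = MC: 217 = 107 - 56y + 6y^2 → -110 - 56y + 6y^2 = 0. The roots are y = -5/3 and y = 11; the profit-maximizing output is on the rising part of MC, so y* = 11.
Check: AVC at y = 11 is ¥41 ≤ P, so revenue covers variable cost.
Profit = P·y − TC = 217·11 − 984 = ¥1403.

Produce at y = 11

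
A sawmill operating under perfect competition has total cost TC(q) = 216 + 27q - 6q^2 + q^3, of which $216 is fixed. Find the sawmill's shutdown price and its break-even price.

AVC = 27 - 6q + q^2; minimized at q = 3, giving min AVC = $18. That is the shutdown price.
ATC = 216/q + 27 - 6q + q^2. Setting dATC/dq = −216/q^2 − 6 + 2q = 0 gives q = 6 (since 2·6^3 − 6·6^2 = 216).
min ATC = 216/6 + 27 − 6·6 + 6^2 = $63. That is the break-even price.
Between these two prices the firm operates at a loss; above $63 it earns a profit.

Shutdown price = $18; break-even price = $63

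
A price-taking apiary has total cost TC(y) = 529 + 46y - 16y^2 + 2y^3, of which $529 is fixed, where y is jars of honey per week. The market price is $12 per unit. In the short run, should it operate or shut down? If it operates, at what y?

Strip out fixed cost: VC = 46y - 16y^2 + 2y^3. Then AVC = 46 - 16y + 2y^2 and MC = 46 - 32y + 6y^2.
The AVC parabola has its vertex at y = 16/4 = 4, where AVC = 46 - 16·4 + 2·4^2 = $14.
With P < min AVC ($12 < $14), every unit sold adds to the loss.
Shutting down limits the loss to fixed cost, $529.

Shut down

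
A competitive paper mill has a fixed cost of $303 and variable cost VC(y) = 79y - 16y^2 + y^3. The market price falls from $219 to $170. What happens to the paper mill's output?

Output falls from 14 to 13

MC = 79 - 32y + 3y^2; the shutdown threshold is min AVC = $15 (at y = 8).
At P = $219 ≥ min AVC, set P = MC on the rising branch: y = 14.
At P = $170 ≥ min AVC, set P = MC: y = 13. The firm stays open but cuts output.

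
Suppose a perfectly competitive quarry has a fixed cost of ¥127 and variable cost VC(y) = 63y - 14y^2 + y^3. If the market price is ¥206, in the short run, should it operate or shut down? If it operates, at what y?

Produce at y = 13

Strip out fixed cost: VC = 63y - 14y^2 + y^3. Then AVC = 63 - 14y + y^2 and MC = 63 - 28y + 3y^2.
AVC is minimized where dAVC/dy = -14 + 2y = 0, at y = 7; min AVC = 63 - 14·7 + 7^2 = ¥14.
P = ¥206 exceeds min AVC = ¥14, so the firm stays open.
Solving P = MC: -143 - 28y + 3y^2 = 0 ⇒ y = -11/3 or 13. On the upward-sloping branch, y* = 13.
Check: AVC at y = 13 is ¥50 ≤ P, so revenue covers variable cost.
Profit = P·y − TC = 206·13 − 777 = ¥1901.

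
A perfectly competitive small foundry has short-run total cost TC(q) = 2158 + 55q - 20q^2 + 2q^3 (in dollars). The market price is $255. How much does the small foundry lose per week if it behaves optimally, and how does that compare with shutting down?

AVC = 55 - 20q + 2q^2 has its minimum $5 at q = 5; price $255 clears that bar, so the firm operates.
With MC = 55 - 40q + 6q^2, P = MC on the upward-sloping part at q* = 10.
TR = 255·10 = 2550. TC = 2158 + 550 = 2708. Profit = 2550 − 2708 = -$158.
That loss of $158 beats the $2158 the firm would lose by shutting down; producing recovers $2000 of fixed cost.

Profit = -$158 at q = 10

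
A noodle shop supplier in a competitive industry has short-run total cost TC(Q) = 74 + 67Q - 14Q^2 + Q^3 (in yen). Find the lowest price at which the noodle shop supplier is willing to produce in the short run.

Short-run supply begins at min AVC. From VC = 67Q - 14Q^2 + Q^3, AVC = 67 - 14Q + Q^2.
At the minimum of AVC, MC = AVC. MC = 67 - 28Q + 3Q^2; setting MC = AVC gives 2Q^2 - 14Q = 0, so Q = 7. min AVC = 18.
For P < ¥18 the firm produces nothing.

¥18 per unit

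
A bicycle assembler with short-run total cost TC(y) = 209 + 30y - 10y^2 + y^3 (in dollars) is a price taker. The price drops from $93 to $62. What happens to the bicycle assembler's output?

Output falls from 9 to 8

AVC = 30 - 10y + y^2, minimized at y = 5 where min AVC = $5. MC = 30 - 20y + 3y^2.
At P = $93 ≥ min AVC, set P = MC on the rising branch: y = 9.
At P = $62 ≥ min AVC, set P = MC: y = 8. The firm stays open but cuts output.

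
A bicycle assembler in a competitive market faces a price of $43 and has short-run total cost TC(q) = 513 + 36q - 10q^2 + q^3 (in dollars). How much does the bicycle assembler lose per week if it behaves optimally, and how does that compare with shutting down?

AVC = 36 - 10q + q^2 has its minimum $11 at q = 5; price $43 clears that bar, so the firm operates.
With MC = 36 - 20q + 3q^2, P = MC on the upward-sloping part at q* = 7.
TR = 43·7 = 301. TC = 513 + 105 = 618. Profit = 301 − 618 = -$317.
Shutting down would mean losing the fixed cost of $513, so operating at a loss of $317 is better by $196.

Profit = -$317 at q = 7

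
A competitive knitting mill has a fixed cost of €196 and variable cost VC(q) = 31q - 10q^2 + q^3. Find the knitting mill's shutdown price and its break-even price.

Shutdown price = min AVC. AVC = 31 - 10q + q^2, with vertex at q = 5 and minimum €6.
ATC = 196/q + 31 - 10q + q^2. Setting dATC/dq = −196/q^2 − 10 + 2q = 0 gives q = 7 (since 2·7^3 − 10·7^2 = 196).
min ATC = 196/7 + 31 − 10·7 + 7^2 = €38. That is the break-even price.
Between these two prices the firm operates at a loss; above €38 it earns a profit.

Shutdown price = €6; break-even price = €38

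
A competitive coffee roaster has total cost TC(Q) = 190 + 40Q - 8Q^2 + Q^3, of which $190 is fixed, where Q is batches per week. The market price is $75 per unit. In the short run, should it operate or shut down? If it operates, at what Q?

Produce at Q = 7

Variable cost is VC = 40Q - 8Q^2 + Q^3, so AVC = VC/Q = 40 - 8Q + Q^2 and MC = dTC/dQ = 40 - 16Q + 3Q^2.
AVC hits its minimum where MC = AVC, at Q = 4, giving min AVC = 40 - 8·4 + 4^2 = $24.
Since P = $75 ≥ min AVC = $24, price covers variable cost and the firm should produce.
P = MC gives -35 - 16Q + 3Q^2 = 0, with roots -5/3 and 7. Take the larger (rising MC): Q* = 7.
Check: AVC at Q = 7 is $33 ≤ P, so revenue covers variable cost.
Profit = P·Q − TC = 75·7 − 421 = $104.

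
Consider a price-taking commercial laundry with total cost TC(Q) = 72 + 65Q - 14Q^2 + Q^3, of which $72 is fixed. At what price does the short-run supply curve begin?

The shutdown price is the minimum of AVC. VC = 65Q - 14Q^2 + Q^3, so AVC = 65 - 14Q + Q^2.
dAVC/dQ = -14 + 2Q = 0 gives Q = 7. min AVC = 65 - 14·7 + 7^2 = 16.
So the shutdown price is $16.

$16 per unit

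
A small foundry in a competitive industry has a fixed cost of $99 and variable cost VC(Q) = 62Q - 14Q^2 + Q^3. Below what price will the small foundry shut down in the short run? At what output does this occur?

$13 per unit, at Q = 7

The firm shuts down when price falls below the minimum of average variable cost. AVC = VC/Q = 62 - 14Q + Q^2.
At the minimum of AVC, MC = AVC. MC = 62 - 28Q + 3Q^2; setting MC = AVC gives 2Q^2 - 14Q = 0, so Q = 7. min AVC = 13.
For P < $13 the firm produces nothing.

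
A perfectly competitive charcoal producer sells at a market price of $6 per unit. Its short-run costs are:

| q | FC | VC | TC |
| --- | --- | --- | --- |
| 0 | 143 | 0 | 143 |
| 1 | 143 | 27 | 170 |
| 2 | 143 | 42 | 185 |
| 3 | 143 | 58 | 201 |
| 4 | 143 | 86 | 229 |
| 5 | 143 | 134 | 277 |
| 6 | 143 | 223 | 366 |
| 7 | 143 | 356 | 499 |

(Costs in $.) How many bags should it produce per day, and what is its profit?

q = 0 (shut down); profit = -$143

Tabulate TR − TC: q=0: -143; q=1: -164; q=2: -173; q=3: -183; q=4: -205; q=5: -247; q=6: -330; q=7: -457.
Profit is highest at q = 0. Equivalently, the lowest AVC in the table is 58/3 ≈ $19.33 at q = 3, and P = $6 falls below it — price never covers variable cost, so the firm shuts down and loses only its fixed cost.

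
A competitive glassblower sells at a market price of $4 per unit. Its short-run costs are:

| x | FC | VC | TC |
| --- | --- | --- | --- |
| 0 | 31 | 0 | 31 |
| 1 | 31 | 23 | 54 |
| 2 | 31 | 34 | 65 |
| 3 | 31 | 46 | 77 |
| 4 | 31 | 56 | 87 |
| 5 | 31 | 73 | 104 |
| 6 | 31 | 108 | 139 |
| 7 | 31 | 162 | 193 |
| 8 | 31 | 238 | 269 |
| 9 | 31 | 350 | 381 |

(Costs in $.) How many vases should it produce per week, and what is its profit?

Profit at each row (π = 4x − TC): x=0: -31; x=1: -50; x=2: -57; x=3: -65; x=4: -71; x=5: -84; x=6: -115; x=7: -165; x=8: -237; x=9: -345.
Profit is highest at x = 0. Equivalently, the lowest AVC in the table is 56/4 ≈ $14 at x = 4, and P = $4 falls below it — price never covers variable cost, so the firm shuts down and loses only its fixed cost.

x = 0 (shut down); profit = -$31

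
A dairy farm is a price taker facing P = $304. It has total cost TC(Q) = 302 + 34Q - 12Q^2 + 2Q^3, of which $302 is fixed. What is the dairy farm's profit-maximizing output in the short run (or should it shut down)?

From TC, MC = TC'(Q) = 34 - 24Q + 6Q^2 and AVC = VC/Q = 34 - 12Q + 2Q^2.
AVC hits its minimum where MC = AVC, at Q = 3, giving min AVC = 34 - 12·3 + 2·3^2 = $16.
Because $304 ≥ $16, revenue can cover variable cost; the firm operates.
Solving P = MC: -270 - 24Q + 6Q^2 = 0 ⇒ Q = -5 or 9. On the upward-sloping branch, Q* = 9.
Check: AVC at Q = 9 is $88 ≤ P, so revenue covers variable cost.
Profit = P·Q − TC = 304·9 − 1094 = $1642.

Produce at Q = 9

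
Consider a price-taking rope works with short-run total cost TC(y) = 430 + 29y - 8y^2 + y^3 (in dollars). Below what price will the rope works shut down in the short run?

The shutdown price is the minimum of AVC. VC = 29y - 8y^2 + y^3, so AVC = 29 - 8y + y^2.
dAVC/dy = -8 + 2y = 0 gives y = 4. min AVC = 29 - 8·4 + 4^2 = 13.
So the shutdown price is $13.

$13 per unit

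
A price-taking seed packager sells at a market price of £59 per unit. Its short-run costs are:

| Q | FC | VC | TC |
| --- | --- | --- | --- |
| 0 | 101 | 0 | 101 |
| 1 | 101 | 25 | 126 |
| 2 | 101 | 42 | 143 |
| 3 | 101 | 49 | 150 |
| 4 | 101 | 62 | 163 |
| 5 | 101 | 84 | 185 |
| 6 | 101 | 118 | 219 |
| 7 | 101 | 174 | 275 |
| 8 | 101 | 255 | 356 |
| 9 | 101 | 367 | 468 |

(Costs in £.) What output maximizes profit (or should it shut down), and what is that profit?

Compute π = P·Q − TC at each output: Q=0: -101; Q=1: -67; Q=2: -25; Q=3: 27; Q=4: 73; Q=5: 110; Q=6: 135; Q=7: 138; Q=8: 116; Q=9: 63.
Profit is maximized at Q = 7. AVC there is 174/7 = £24.86 ≤ P, so producing beats shutting down (which would give -£101).

Q = 7; profit = £138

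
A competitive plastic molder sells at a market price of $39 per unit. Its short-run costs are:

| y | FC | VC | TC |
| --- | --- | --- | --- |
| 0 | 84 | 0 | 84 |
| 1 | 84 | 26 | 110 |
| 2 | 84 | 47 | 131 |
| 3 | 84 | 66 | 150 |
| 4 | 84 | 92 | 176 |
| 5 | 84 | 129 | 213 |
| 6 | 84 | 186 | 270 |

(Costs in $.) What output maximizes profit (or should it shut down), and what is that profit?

Profit at each row (π = 39y − TC): y=0: -84; y=1: -71; y=2: -53; y=3: -33; y=4: -20; y=5: -18; y=6: -36.
Profit is maximized at y = 5. AVC there is 129/5 = $25.80 ≤ P, so producing beats shutting down (which would give -$84).

y = 5; profit = -$18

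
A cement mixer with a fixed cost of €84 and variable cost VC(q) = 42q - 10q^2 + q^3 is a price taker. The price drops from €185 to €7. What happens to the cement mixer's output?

MC = 42 - 20q + 3q^2; the shutdown threshold is min AVC = €17 (at q = 5).
At P = €185 ≥ min AVC, set P = MC on the rising branch: q = 11.
At P = €7 < min AVC = €17, price no longer covers variable cost at any output, so the firm shuts down: q = 0.

Output falls from 11 to 0 (the firm shuts down)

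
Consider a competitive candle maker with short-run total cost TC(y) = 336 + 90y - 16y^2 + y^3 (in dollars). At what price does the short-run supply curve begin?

$26 per unit

The firm shuts down when price falls below the minimum of average variable cost. AVC = VC/y = 90 - 16y + y^2.
At the minimum of AVC, MC = AVC. MC = 90 - 32y + 3y^2; setting MC = AVC gives 2y^2 - 16y = 0, so y = 8. min AVC = 26.
For P < $26 the firm produces nothing.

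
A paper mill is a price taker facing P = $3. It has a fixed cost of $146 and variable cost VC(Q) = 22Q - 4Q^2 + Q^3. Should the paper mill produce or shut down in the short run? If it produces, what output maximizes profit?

Variable cost is VC = 22Q - 4Q^2 + Q^3, so AVC = VC/Q = 22 - 4Q + Q^2 and MC = dTC/dQ = 22 - 8Q + 3Q^2.
AVC hits its minimum where MC = AVC, at Q = 2, giving min AVC = 22 - 4·2 + 2^2 = $18.
P = $3 lies below min AVC = $18; no output level covers variable cost.
Best response: produce nothing and absorb the $146 fixed cost.

Shut down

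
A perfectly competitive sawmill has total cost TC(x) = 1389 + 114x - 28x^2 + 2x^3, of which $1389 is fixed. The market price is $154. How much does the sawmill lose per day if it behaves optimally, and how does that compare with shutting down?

AVC = 114 - 28x + 2x^2 has its minimum $16 at x = 7; price $154 clears that bar, so the firm operates.
With MC = 114 - 56x + 6x^2, P = MC on the upward-sloping part at x* = 10.
TR = 154·10 = 1540. TC = 1389 + 340 = 1729. Profit = 1540 − 1729 = -$189.
That loss of $189 beats the $1389 the firm would lose by shutting down; producing recovers $1200 of fixed cost.

Profit = -$189 at x = 10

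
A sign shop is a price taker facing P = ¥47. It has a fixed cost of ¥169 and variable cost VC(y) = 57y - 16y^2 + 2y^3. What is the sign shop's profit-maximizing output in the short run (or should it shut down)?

Variable cost is VC = 57y - 16y^2 + 2y^3, so AVC = VC/y = 57 - 16y + 2y^2 and MC = dTC/dy = 57 - 32y + 6y^2.
AVC is minimized where dAVC/dy = -16 + 4y = 0, at y = 4; min AVC = 57 - 16·4 + 2·4^2 = ¥25.
P = ¥47 exceeds min AVC = ¥25, so the firm stays open.
Solving P = MC: 10 - 32y + 6y^2 = 0 ⇒ y = 1/3 or 5. On the upward-sloping branch, y* = 5.
Check: AVC at y = 5 is ¥27 ≤ P, so revenue covers variable cost.
Profit = P·y − TC = 47·5 − 304 = -¥69, a loss, but smaller than the ¥169 fixed cost the firm would lose by shutting down.

Produce at y = 5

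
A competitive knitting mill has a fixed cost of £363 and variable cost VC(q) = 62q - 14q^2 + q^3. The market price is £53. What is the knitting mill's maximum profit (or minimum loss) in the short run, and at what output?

Profit = -£39 at q = 9

AVC = 62 - 14q + q^2; min AVC = £13 at q = 7. Since P = £53 ≥ min AVC, the firm produces.
MC = 62 - 28q + 3q^2. Setting P = MC and taking the root on the rising branch gives q* = 9.
TR = 53·9 = 477. TC = 363 + 153 = 516. Profit = 477 − 516 = -£39.
Shutting down would mean losing the fixed cost of £363, so operating at a loss of £39 is better by £324.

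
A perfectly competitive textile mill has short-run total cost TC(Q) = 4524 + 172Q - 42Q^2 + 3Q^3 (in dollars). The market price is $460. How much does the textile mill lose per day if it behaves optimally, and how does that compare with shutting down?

Profit = -$204 at Q = 12

AVC = 172 - 42Q + 3Q^2 has its minimum $25 at Q = 7; price $460 clears that bar, so the firm operates.
MC = 172 - 84Q + 9Q^2. Setting P = MC and taking the root on the rising branch gives Q* = 12.
TR = 460·12 = 5520. TC = 4524 + 1200 = 5724. Profit = 5520 − 5724 = -$204.
Shutting down would mean losing the fixed cost of $4524, so operating at a loss of $204 is better by $4320.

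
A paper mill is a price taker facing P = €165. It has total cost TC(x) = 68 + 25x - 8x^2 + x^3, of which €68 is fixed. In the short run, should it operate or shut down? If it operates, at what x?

Variable cost is VC = 25x - 8x^2 + x^3, so AVC = VC/x = 25 - 8x + x^2 and MC = dTC/dx = 25 - 16x + 3x^2.
The AVC parabola has its vertex at x = 8/2 = 4, where AVC = 25 - 8·4 + 4^2 = €9.
Because €165 ≥ €9, revenue can cover variable cost; the firm operates.
P = MC gives -140 - 16x + 3x^2 = 0, with roots -14/3 and 10. Take the larger (rising MC): x* = 10.
Check: AVC at x = 10 is €45 ≤ P, so revenue covers variable cost.
Profit = P·x − TC = 165·10 − 518 = €1132.

Produce at x = 10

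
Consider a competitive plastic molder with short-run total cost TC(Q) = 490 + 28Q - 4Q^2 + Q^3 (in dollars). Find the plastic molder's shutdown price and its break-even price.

Shutdown price = $24; break-even price = $119

Shutdown price = min AVC. AVC = 28 - 4Q + Q^2, with vertex at Q = 2 and minimum $24.
ATC = 490/Q + 28 - 4Q + Q^2. Setting dATC/dQ = −490/Q^2 − 4 + 2Q = 0 gives Q = 7 (since 2·7^3 − 4·7^2 = 490).
min ATC = 490/7 + 28 − 4·7 + 7^2 = $119. That is the break-even price.
Between these two prices the firm operates at a loss; above $119 it earns a profit.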